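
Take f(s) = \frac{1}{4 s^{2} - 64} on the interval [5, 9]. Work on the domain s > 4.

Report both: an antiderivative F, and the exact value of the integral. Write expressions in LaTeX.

Antiderivative: F(s) = \frac{\log{\left(s - 4 \right)}}{32} - \frac{\log{\left(s + 4 \right)}}{32}; value = - \frac{\log{\left(13 \right)}}{32} + \frac{\log{\left(5 \right)}}{32} + \frac{\log{\left(9 \right)}}{32}

Factor the denominator (4 \left(s - 4\right) \left(s + 4\right)) and decompose: f = - \frac{1}{32 \left(s + 4\right)} + \frac{1}{32 \left(s - 4\right)}; each piece integrates to a log, atan, or power term.
F(s) = \frac{\log{\left(s - 4 \right)}}{32} - \frac{\log{\left(s + 4 \right)}}{32} is an antiderivative of f.
Check: d/ds[\frac{\log{\left(s - 4 \right)}}{32} - \frac{\log{\left(s + 4 \right)}}{32}] = \frac{1}{4 s^{2} - 64} = f(s).
F(9) = - \frac{\log{\left(13 \right)}}{32} + \frac{\log{\left(5 \right)}}{32}; F(5) = - \frac{\log{\left(9 \right)}}{32}.
Integral = F(9) - F(5) = - \frac{\log{\left(13 \right)}}{32} + \frac{\log{\left(5 \right)}}{32} + \frac{\log{\left(9 \right)}}{32}.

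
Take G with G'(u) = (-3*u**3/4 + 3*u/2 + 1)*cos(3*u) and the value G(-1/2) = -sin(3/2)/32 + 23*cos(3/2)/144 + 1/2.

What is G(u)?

G(u) = -u**3*sin(3*u)/4 - u**2*cos(3*u)/4 + 2*u*sin(3*u)/3 + sin(3*u)/3 + 2*cos(3*u)/9 + 1/2

The proposed G(u) is checked by its d/du: the result must match the given G'(u).
A general antiderivative is -u**3*sin(3*u)/4 - u**2*cos(3*u)/4 + 2*u*sin(3*u)/3 + sin(3*u)/3 + 2*cos(3*u)/9 + C.
The condition gives C = -sin(3/2)/32 + 23*cos(3/2)/144 + 1/2 - (-sin(3/2)/32 + 23*cos(3/2)/144) = 1/2.
So G(u) = -u**3*sin(3*u)/4 - u**2*cos(3*u)/4 + 2*u*sin(3*u)/3 + sin(3*u)/3 + 2*cos(3*u)/9 + 1/2.
Check: d/du[-u**3*sin(3*u)/4 - u**2*cos(3*u)/4 + 2*u*sin(3*u)/3 + sin(3*u)/3 + 2*cos(3*u)/9 + 1/2] = -3*u**3*cos(3*u)/4 + 3*u*cos(3*u)/2 + cos(3*u), which equals G'(u).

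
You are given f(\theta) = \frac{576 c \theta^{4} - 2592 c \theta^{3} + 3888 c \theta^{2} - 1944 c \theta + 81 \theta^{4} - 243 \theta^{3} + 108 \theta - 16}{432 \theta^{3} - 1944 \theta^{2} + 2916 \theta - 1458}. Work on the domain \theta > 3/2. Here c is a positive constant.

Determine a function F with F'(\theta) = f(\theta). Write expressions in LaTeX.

Whatever form F(\theta) takes, F'(\theta) = f(\theta) is non-negotiable.
Check: d/d\theta[\frac{576 c \theta^{4} - 1728 c \theta^{3} + 1296 c \theta^{2} + 81 \theta^{4} - 72 \theta^{2} + 16}{216 \left(2 \theta - 3\right)^{2}}] = \frac{576 c \theta^{4} - 2592 c \theta^{3} + 3888 c \theta^{2} - 1944 c \theta + 81 \theta^{4} - 243 \theta^{3} + 108 \theta - 16}{432 \theta^{3} - 1944 \theta^{2} + 2916 \theta - 1458} = f(\theta).

An antiderivative is F(\theta) = \frac{576 c \theta^{4} - 1728 c \theta^{3} + 1296 c \theta^{2} + 81 \theta^{4} - 72 \theta^{2} + 16}{216 \left(2 \theta - 3\right)^{2}}.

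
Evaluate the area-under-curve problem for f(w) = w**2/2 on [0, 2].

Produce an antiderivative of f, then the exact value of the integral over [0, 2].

Antiderivative: F(w) = w**3/6; value = 4/3

An antiderivative F(w) passes only if d/dw[F] lands on f(w) exactly.
F(w) = w**3/6 is an antiderivative of f.
Check: d/dw[w**3/6] = w**2/2 = f(w).
F(2) = 4/3; F(0) = 0.
Integral = F(2) - F(0) = 4/3.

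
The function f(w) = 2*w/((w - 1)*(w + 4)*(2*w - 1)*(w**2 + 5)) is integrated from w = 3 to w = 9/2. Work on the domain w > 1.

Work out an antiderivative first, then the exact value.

Antiderivative: F(w) = log(w - 1)/15 - 8*log(w - 1/2)/189 - 8*log(w + 4)/945 - log(w**2 + 5)/126 - sqrt(5)*atan(sqrt(5)*w/5)/63; value = -8*log(4)/189 - log(2)/15 - sqrt(5)*atan(9*sqrt(5)/10)/63 - log(101/4)/126 - 8*log(17/2)/945 + 8*log(7)/945 + log(14)/126 + sqrt(5)*atan(3*sqrt(5)/5)/63 + 8*log(5/2)/189 + log(7/2)/15

Factor the denominator ((w - 1)*(w + 4)*(2*w - 1)*(w**2 + 5)) and decompose: f = -(w + 5)/(63*(w**2 + 5)) - 16/(189*(2*w - 1)) - 8/(945*(w + 4)) + 1/(15*(w - 1)); each piece integrates to a log, atan, or power term.
F(w) = log(w - 1)/15 - 8*log(w - 1/2)/189 - 8*log(w + 4)/945 - log(w**2 + 5)/126 - sqrt(5)*atan(sqrt(5)*w/5)/63 is an antiderivative of f.
Check: d/dw[log(w - 1)/15 - 8*log(w - 1/2)/189 - 8*log(w + 4)/945 - log(w**2 + 5)/126 - sqrt(5)*atan(sqrt(5)*w/5)/63] = 2*w/(2*w**5 + 5*w**4 - w**3 + 29*w**2 - 55*w + 20), which equals f(w).
F(9/2) = -8*log(4)/189 - sqrt(5)*atan(9*sqrt(5)/10)/63 - log(101/4)/126 - 8*log(17/2)/945 + log(7/2)/15; F(3) = -8*log(5/2)/189 - sqrt(5)*atan(3*sqrt(5)/5)/63 - log(14)/126 - 8*log(7)/945 + log(2)/15.
Integral = F(9/2) - F(3) = -8*log(4)/189 - log(2)/15 - sqrt(5)*atan(9*sqrt(5)/10)/63 - log(101/4)/126 - 8*log(17/2)/945 + 8*log(7)/945 + log(14)/126 + sqrt(5)*atan(3*sqrt(5)/5)/63 + 8*log(5/2)/189 + log(7/2)/15.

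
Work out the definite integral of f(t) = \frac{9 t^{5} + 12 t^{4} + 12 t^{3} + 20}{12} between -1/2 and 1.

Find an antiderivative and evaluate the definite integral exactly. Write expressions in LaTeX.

Differentiate the proposed F(t) back; it has to land on f(t) exactly.
F(t) = \frac{t^{6}}{8} + \frac{t^{5}}{5} + \frac{t^{4}}{4} + \frac{5 t}{3} is an antiderivative of f.
Check: d/dt[\frac{t^{6}}{8} + \frac{t^{5}}{5} + \frac{t^{4}}{4} + \frac{5 t}{3}] = \frac{3 t^{5}}{4} + t^{4} + t^{3} + \frac{5}{3}, which equals f(t).
F(1) = \frac{269}{120}; F(-1/2) = - \frac{6313}{7680}.
Integral = F(1) - F(-1/2) = \frac{7843}{2560}.

Antiderivative: F(t) = \frac{t^{6}}{8} + \frac{t^{5}}{5} + \frac{t^{4}}{4} + \frac{5 t}{3}; value = \frac{7843}{2560}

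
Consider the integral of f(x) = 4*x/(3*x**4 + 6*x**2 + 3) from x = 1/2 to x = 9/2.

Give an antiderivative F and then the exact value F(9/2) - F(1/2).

The substitution u = 3*x**2 + 3 works: f is exactly (dF/du)*(du/dx) for that inner function.
F(x) = -2/(3*(x**2 + 1)) is an antiderivative of f.
Check: d/dx[-2/(3*(x**2 + 1))] = 4*x/(3*x**4 + 6*x**2 + 3) = f(x).
F(9/2) = -8/255; F(1/2) = -8/15.
Integral = F(9/2) - F(1/2) = 128/255.

Antiderivative: F(x) = -2/(3*(x**2 + 1)); value = 128/255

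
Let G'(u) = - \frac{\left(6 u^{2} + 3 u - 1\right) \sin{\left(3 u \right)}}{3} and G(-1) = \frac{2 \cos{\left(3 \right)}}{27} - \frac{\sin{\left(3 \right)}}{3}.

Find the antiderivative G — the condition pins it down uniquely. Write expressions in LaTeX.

G(u) = \frac{2 u^{2} \cos{\left(3 u \right)}}{3} - \frac{4 u \sin{\left(3 u \right)}}{9} + \frac{u \cos{\left(3 u \right)}}{3} - \frac{\sin{\left(3 u \right)}}{9} - \frac{7 \cos{\left(3 u \right)}}{27}

A candidate passes only if d/du[G] lands on the given G'(u) exactly.
A general antiderivative is \frac{2 u^{2} \cos{\left(3 u \right)}}{3} - \frac{4 u \sin{\left(3 u \right)}}{9} + \frac{u \cos{\left(3 u \right)}}{3} - \frac{\sin{\left(3 u \right)}}{9} - \frac{7 \cos{\left(3 u \right)}}{27} + C.
The condition gives C = \frac{2 \cos{\left(3 \right)}}{27} - \frac{\sin{\left(3 \right)}}{3} - (\frac{2 \cos{\left(3 \right)}}{27} - \frac{\sin{\left(3 \right)}}{3}) = 0.
So G(u) = \frac{2 u^{2} \cos{\left(3 u \right)}}{3} - \frac{4 u \sin{\left(3 u \right)}}{9} + \frac{u \cos{\left(3 u \right)}}{3} - \frac{\sin{\left(3 u \right)}}{9} - \frac{7 \cos{\left(3 u \right)}}{27}.
Check: d/du[\frac{2 u^{2} \cos{\left(3 u \right)}}{3} - \frac{4 u \sin{\left(3 u \right)}}{9} + \frac{u \cos{\left(3 u \right)}}{3} - \frac{\sin{\left(3 u \right)}}{9} - \frac{7 \cos{\left(3 u \right)}}{27}] = - 2 u^{2} \sin{\left(3 u \right)} - u \sin{\left(3 u \right)} + \frac{\sin{\left(3 u \right)}}{3}, which equals G'(u).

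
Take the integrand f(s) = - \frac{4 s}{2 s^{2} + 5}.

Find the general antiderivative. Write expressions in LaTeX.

The substitution u = 2 s^{2} + 5 works: f is exactly (dF/du)*(du/ds) for that inner function.
Check: d/ds[- \log{\left(2 s^{2} + 5 \right)}] = - \frac{4 s}{2 s^{2} + 5} = f(s).

F(s) = - \log{\left(2 s^{2} + 5 \right)} + C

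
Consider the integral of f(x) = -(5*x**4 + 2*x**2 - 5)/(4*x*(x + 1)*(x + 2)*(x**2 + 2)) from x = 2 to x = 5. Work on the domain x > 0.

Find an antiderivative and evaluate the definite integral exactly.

Antiderivative: F(x) = (15*log(x) + 8*log(x + 1) - 83*log(x + 2) + 11*sqrt(2)*atan(sqrt(2)*x/2))/48; value = -83*log(7)/48 - 11*sqrt(2)*atan(sqrt(2))/48 - 5*log(2)/16 - log(3)/6 + log(6)/6 + 11*sqrt(2)*atan(5*sqrt(2)/2)/48 + 5*log(5)/16 + 83*log(4)/48

Factor the denominator (4*x*(x + 1)*(x + 2)*(x**2 + 2)) and decompose: f = 11/(24*(x**2 + 2)) - 83/(48*(x + 2)) + 1/(6*(x + 1)) + 5/(16*x); each piece integrates to a log, atan, or power term.
F(x) = (15*log(x) + 8*log(x + 1) - 83*log(x + 2) + 11*sqrt(2)*atan(sqrt(2)*x/2))/48 is an antiderivative of f.
Check: d/dx[(15*log(x) + 8*log(x + 1) - 83*log(x + 2) + 11*sqrt(2)*atan(sqrt(2)*x/2))/48] = (-5*x**4 - 2*x**2 + 5)/(4*x**5 + 12*x**4 + 16*x**3 + 24*x**2 + 16*x), which equals f(x).
F(5) = -83*log(7)/48 + log(6)/6 + 11*sqrt(2)*atan(5*sqrt(2)/2)/48 + 5*log(5)/16; F(2) = -83*log(4)/48 + log(3)/6 + 5*log(2)/16 + 11*sqrt(2)*atan(sqrt(2))/48.
Integral = F(5) - F(2) = -83*log(7)/48 - 11*sqrt(2)*atan(sqrt(2))/48 - 5*log(2)/16 - log(3)/6 + log(6)/6 + 11*sqrt(2)*atan(5*sqrt(2)/2)/48 + 5*log(5)/16 + 83*log(4)/48.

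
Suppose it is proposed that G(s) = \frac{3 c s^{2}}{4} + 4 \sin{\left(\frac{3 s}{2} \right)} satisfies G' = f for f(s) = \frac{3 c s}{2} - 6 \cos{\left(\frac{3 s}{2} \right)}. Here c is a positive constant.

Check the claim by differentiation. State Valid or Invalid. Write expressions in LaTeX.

Invalid: d/ds[G] - f = 12 \cos{\left(\frac{3 s}{2} \right)}, which is not 0.

d/ds[G] = \frac{3 c s}{2} + 6 \cos{\left(\frac{3 s}{2} \right)}
d/ds[G] - f(s) = 12 \cos{\left(\frac{3 s}{2} \right)} != 0.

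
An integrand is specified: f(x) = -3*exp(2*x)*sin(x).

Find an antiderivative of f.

An antiderivative is F(x) = -6*exp(2*x)*sin(x)/5 + 3*exp(2*x)*cos(x)/5.

Recover f(x) by differentiating a candidate F(x); any mismatch rules it out.
Check: d/dx[-6*exp(2*x)*sin(x)/5 + 3*exp(2*x)*cos(x)/5] = -3*exp(2*x)*sin(x) = f(x).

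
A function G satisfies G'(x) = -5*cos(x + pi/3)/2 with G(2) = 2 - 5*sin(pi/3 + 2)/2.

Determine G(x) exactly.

G(x) = -(5*sin(x + pi/3) - 4)/2

Differentiate the proposed G(x) back; it has to land on the given G'(x).
A general antiderivative is -5*sin(x + pi/3)/2 + C.
The condition gives C = 2 - 5*sin(pi/3 + 2)/2 - (-5*sin(pi/3 + 2)/2) = 2.
So G(x) = -(5*sin(x + pi/3) - 4)/2.
Check: d/dx[-(5*sin(x + pi/3) - 4)/2] = -5*cos(x + pi/3)/2 = G'(x).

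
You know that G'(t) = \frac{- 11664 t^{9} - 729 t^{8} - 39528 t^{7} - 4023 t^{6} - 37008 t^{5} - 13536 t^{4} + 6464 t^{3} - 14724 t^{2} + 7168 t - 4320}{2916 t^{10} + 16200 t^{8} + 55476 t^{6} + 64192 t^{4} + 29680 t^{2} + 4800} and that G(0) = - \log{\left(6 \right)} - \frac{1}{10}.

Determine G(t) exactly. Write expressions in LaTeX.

Whatever form G(t) takes, its d/dt must return the stated G'(t).
A general antiderivative is \frac{- \frac{t}{4} - 1}{3 t^{2} + \frac{5}{3}} - \log{\left(\frac{t^{4}}{2} + 2 t^{2} + 6 \right)} - \frac{\operatorname{atan}{\left(\frac{3 t}{2} \right)}}{2} + C.
The condition gives C = - \log{\left(6 \right)} - \frac{1}{10} - (- \log{\left(6 \right)} - \frac{3}{5}) = \frac{1}{2}.
So G(t) = - \frac{t}{12 t^{2} + \frac{20}{3}} - \log{\left(\frac{t^{4}}{2} + 2 t^{2} + 6 \right)} - \frac{\operatorname{atan}{\left(\frac{3 t}{2} \right)}}{2} + \frac{1}{2} - \frac{1}{3 t^{2} + \frac{5}{3}}.
Check: d/dt[- \frac{t}{12 t^{2} + \frac{20}{3}} - \log{\left(\frac{t^{4}}{2} + 2 t^{2} + 6 \right)} - \frac{\operatorname{atan}{\left(\frac{3 t}{2} \right)}}{2} + \frac{1}{2} - \frac{1}{3 t^{2} + \frac{5}{3}}] = \frac{- 11664 t^{9} - 729 t^{8} - 39528 t^{7} - 4023 t^{6} - 37008 t^{5} - 13536 t^{4} + 6464 t^{3} - 14724 t^{2} + 7168 t - 4320}{2916 t^{10} + 16200 t^{8} + 55476 t^{6} + 64192 t^{4} + 29680 t^{2} + 4800} = G'(t).

G(t) = - \frac{t}{12 t^{2} + \frac{20}{3}} - \log{\left(\frac{t^{4}}{2} + 2 t^{2} + 6 \right)} - \frac{\operatorname{atan}{\left(\frac{3 t}{2} \right)}}{2} + \frac{1}{2} - \frac{1}{3 t^{2} + \frac{5}{3}}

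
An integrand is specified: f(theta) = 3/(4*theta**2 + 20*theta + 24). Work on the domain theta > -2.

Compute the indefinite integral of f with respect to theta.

The denominator factors as 4*(theta + 2)*(theta + 3); partial fractions split f into directly integrable pieces: -3/(4*(theta + 3)) + 3/(4*(theta + 2)).
Check: d/dtheta[3*(log(theta + 2) - log(theta + 3))/4] = 3/(4*theta**2 + 20*theta + 24) = f(theta).

F(theta) = 3*(log(theta + 2) - log(theta + 3))/4 + C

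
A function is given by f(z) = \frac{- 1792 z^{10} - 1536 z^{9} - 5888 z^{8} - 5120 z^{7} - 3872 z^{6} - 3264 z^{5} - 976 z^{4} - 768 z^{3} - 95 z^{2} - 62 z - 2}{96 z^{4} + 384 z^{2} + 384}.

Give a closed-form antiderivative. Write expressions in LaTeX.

An antiderivative is F(z) = - \frac{\left(z + 1\right) \left(- 4 z^{2} - 1\right)^{4}}{96 \left(z^{2} + 2\right)}.

A first test for any F(z): its z-derivative must equal f(z) identically.
Check: d/dz[- \frac{\left(z + 1\right) \left(- 4 z^{2} - 1\right)^{4}}{96 \left(z^{2} + 2\right)}] = \frac{- 1792 z^{10} - 1536 z^{9} - 5888 z^{8} - 5120 z^{7} - 3872 z^{6} - 3264 z^{5} - 976 z^{4} - 768 z^{3} - 95 z^{2} - 62 z - 2}{96 z^{4} + 384 z^{2} + 384} = f(z).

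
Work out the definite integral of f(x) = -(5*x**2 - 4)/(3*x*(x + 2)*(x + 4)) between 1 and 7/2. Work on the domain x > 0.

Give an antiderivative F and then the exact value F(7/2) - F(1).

The denominator factors as 3*x*(x + 2)*(x + 4); partial fractions split f into directly integrable pieces: -19/(6*(x + 4)) + 4/(3*(x + 2)) + 1/(6*x).
F(x) = log(x)/6 + 4*log(x + 2)/3 - 19*log(x + 4)/6 is an antiderivative of f.
Check: d/dx[log(x)/6 + 4*log(x + 2)/3 - 19*log(x + 4)/6] = (4 - 5*x**2)/(3*x**3 + 18*x**2 + 24*x), which equals f(x).
F(7/2) = -19*log(15/2)/6 + log(7/2)/6 + 4*log(11/2)/3; F(1) = -19*log(5)/6 + 4*log(3)/3.
Integral = F(7/2) - F(1) = -19*log(15/2)/6 - 4*log(3)/3 + log(7/2)/6 + 4*log(11/2)/3 + 19*log(5)/6.

Antiderivative: F(x) = log(x)/6 + 4*log(x + 2)/3 - 19*log(x + 4)/6; value = -19*log(15/2)/6 - 4*log(3)/3 + log(7/2)/6 + 4*log(11/2)/3 + 19*log(5)/6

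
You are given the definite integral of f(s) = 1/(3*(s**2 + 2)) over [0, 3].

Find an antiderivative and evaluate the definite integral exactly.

Antiderivative: F(s) = sqrt(2)*atan(sqrt(2)*s/2)/6; value = sqrt(2)*atan(3*sqrt(2)/2)/6

For F(s) to be correct the identity F'(s) - f(s) = 0 must hold.
F(s) = sqrt(2)*atan(sqrt(2)*s/2)/6 is an antiderivative of f.
Check: d/ds[sqrt(2)*atan(sqrt(2)*s/2)/6] = 1/(3*s**2 + 6), which equals f(s).
F(3) = sqrt(2)*atan(3*sqrt(2)/2)/6; F(0) = 0.
Integral = F(3) - F(0) = sqrt(2)*atan(3*sqrt(2)/2)/6.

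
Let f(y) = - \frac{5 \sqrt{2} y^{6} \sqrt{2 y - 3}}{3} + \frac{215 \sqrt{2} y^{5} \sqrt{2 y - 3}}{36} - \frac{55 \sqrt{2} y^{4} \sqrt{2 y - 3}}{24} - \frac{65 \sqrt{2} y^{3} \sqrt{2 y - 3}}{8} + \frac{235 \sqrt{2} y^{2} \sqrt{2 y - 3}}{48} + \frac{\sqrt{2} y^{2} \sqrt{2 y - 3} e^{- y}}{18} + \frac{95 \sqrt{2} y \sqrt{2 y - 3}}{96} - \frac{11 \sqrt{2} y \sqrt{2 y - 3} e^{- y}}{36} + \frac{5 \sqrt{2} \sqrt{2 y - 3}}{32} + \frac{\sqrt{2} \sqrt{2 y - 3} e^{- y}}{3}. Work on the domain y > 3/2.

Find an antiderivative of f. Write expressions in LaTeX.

An antiderivative is F(y) = \frac{\sqrt{2} \left(- 64 y^{7} \sqrt{2 y - 3} e^{y} + 272 y^{6} \sqrt{2 y - 3} e^{y} - 144 y^{5} \sqrt{2 y - 3} e^{y} - 540 y^{4} \sqrt{2 y - 3} e^{y} + 480 y^{3} \sqrt{2 y - 3} e^{y} + 132 y^{2} \sqrt{2 y - 3} e^{y} - 16 y^{2} \sqrt{2 y - 3} + 9 y \sqrt{2 y - 3} e^{y} + 48 y \sqrt{2 y - 3} - 108 \sqrt{2 y - 3} e^{y} - 36 \sqrt{2 y - 3}\right) e^{- y}}{288}.

Recognize the product-rule pattern: f = u'v + uv' with u = \frac{\left(y - \frac{3}{2}\right)^{\frac{5}{2}}}{3}, v = - \frac{4 y^{5}}{3} + \frac{5 y^{4}}{3} + 5 y^{3} - \frac{5 y}{4} - 1 - \frac{e^{- y}}{3}, so integration by parts undoes it.
Check: d/dy[\frac{\sqrt{2} \left(- 64 y^{7} \sqrt{2 y - 3} e^{y} + 272 y^{6} \sqrt{2 y - 3} e^{y} - 144 y^{5} \sqrt{2 y - 3} e^{y} - 540 y^{4} \sqrt{2 y - 3} e^{y} + 480 y^{3} \sqrt{2 y - 3} e^{y} + 132 y^{2} \sqrt{2 y - 3} e^{y} - 16 y^{2} \sqrt{2 y - 3} + 9 y \sqrt{2 y - 3} e^{y} + 48 y \sqrt{2 y - 3} - 108 \sqrt{2 y - 3} e^{y} - 36 \sqrt{2 y - 3}\right) e^{- y}}{288}] = \frac{\left(- 960 \sqrt{2} y^{7} e^{y} + 4880 \sqrt{2} y^{6} e^{y} - 6480 \sqrt{2} y^{5} e^{y} - 2700 \sqrt{2} y^{4} e^{y} + 9840 \sqrt{2} y^{3} e^{y} + 32 \sqrt{2} y^{3} - 3660 \sqrt{2} y^{2} e^{y} - 224 \sqrt{2} y^{2} - 765 \sqrt{2} y e^{y} + 456 \sqrt{2} y - 135 \sqrt{2} e^{y} - 288 \sqrt{2}\right) e^{- y}}{288 \sqrt{2 y - 3}}, which equals f(y).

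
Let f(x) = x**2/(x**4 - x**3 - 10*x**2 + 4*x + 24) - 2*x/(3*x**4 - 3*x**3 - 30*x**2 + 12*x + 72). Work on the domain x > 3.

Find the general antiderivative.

Factor the denominator (3*(x - 3)*(x - 2)*(x + 2)**2) and decompose: f = -17/(150*(x + 2)) + 4/(15*(x + 2)**2) - 1/(6*(x - 2)) + 7/(25*(x - 3)); each piece integrates to a log, atan, or power term.
Check: d/dx[-(-42*x*log(x - 3) + 25*x*log(x - 2) + 17*x*log(x + 2) - 84*log(x - 3) + 50*log(x - 2) + 34*log(x + 2) + 40)/(150*(x + 2))] = (3*x**2 - 2*x)/(3*x**4 - 3*x**3 - 30*x**2 + 12*x + 72), which equals f(x).

F(x) = -(-42*x*log(x - 3) + 25*x*log(x - 2) + 17*x*log(x + 2) - 84*log(x - 3) + 50*log(x - 2) + 34*log(x + 2) + 40)/(150*(x + 2)) + C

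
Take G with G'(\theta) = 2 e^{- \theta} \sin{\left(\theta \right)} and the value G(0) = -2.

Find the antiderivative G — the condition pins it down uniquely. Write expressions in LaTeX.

G(\theta) = - \left(e^{\theta} + \sin{\left(\theta \right)} + \cos{\left(\theta \right)}\right) e^{- \theta}

Differentiate the proposed G(\theta) back; it has to land on the given G'(\theta).
A general antiderivative is - e^{- \theta} \sin{\left(\theta \right)} - e^{- \theta} \cos{\left(\theta \right)} + C.
The condition gives C = -2 - (-1) = -1.
So G(\theta) = - \left(e^{\theta} + \sin{\left(\theta \right)} + \cos{\left(\theta \right)}\right) e^{- \theta}.
Check: d/d\theta[- \left(e^{\theta} + \sin{\left(\theta \right)} + \cos{\left(\theta \right)}\right) e^{- \theta}] = 2 e^{- \theta} \sin{\left(\theta \right)} = G'(\theta).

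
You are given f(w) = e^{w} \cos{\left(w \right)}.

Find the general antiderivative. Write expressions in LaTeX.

Check any antiderivative F(w) by computing F'(w) and comparing it with f(w).
Check: d/dw[\frac{\left(\sin{\left(w \right)} + \cos{\left(w \right)}\right) e^{w}}{2}] = e^{w} \cos{\left(w \right)} = f(w).

F(w) = \frac{\left(\sin{\left(w \right)} + \cos{\left(w \right)}\right) e^{w}}{2} + C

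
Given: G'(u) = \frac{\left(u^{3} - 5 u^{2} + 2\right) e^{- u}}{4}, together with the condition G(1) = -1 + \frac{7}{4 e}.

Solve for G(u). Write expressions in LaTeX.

G(u) = \frac{\left(- u^{3} + 2 u^{2} + 4 u + 2\right) e^{- u}}{4} - 1

G'(u) has the shape v'r + vr' for v = - \frac{u^{3}}{4} + \frac{u^{2}}{2} + u + \frac{1}{2} and r = e^{- u} — it is the derivative of the product v*r.
A general antiderivative is \frac{\left(- u^{3} + 2 u^{2} + 4 u + 2\right) e^{- u}}{4} + C.
The condition gives C = -1 + \frac{7}{4 e} - (\frac{7}{4 e}) = -1.
So G(u) = \frac{\left(- u^{3} + 2 u^{2} + 4 u + 2\right) e^{- u}}{4} - 1.
Check: d/du[\frac{\left(- u^{3} + 2 u^{2} + 4 u + 2\right) e^{- u}}{4} - 1] = \frac{\left(u^{3} - 5 u^{2} + 2\right) e^{- u}}{4} = G'(u).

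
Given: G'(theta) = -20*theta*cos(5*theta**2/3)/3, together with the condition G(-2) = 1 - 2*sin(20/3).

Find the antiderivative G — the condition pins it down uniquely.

G(theta) = 1 - 2*sin(5*theta**2/3)

G'(theta) matches the chain-rule pattern g'(h)*h' with inner function h(theta) = 5*theta**2/3; substituting u = h(theta) collapses the integral.
A general antiderivative is -2*sin(5*theta**2/3) + C.
The condition gives C = 1 - 2*sin(20/3) - (-2*sin(20/3)) = 1.
So G(theta) = 1 - 2*sin(5*theta**2/3).
Check: d/dtheta[1 - 2*sin(5*theta**2/3)] = -20*theta*cos(5*theta**2/3)/3 = G'(theta).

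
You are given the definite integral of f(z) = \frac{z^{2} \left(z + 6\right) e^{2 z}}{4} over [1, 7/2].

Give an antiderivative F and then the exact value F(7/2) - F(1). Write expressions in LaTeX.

Antiderivative: F(z) = \frac{z^{3} e^{2 z}}{8} + \frac{9 z^{2} e^{2 z}}{16} - \frac{9 z e^{2 z}}{16} + \frac{9 e^{2 z}}{32}; value = - \frac{13 e^{2}}{32} + \frac{169 e^{7}}{16}

f has the shape u'v + uv' for u = \frac{z^{3}}{8} + \frac{9 z^{2}}{16} - \frac{9 z}{16} + \frac{9}{32} and v = e^{2 z} — it is the derivative of the product u*v.
F(z) = \frac{z^{3} e^{2 z}}{8} + \frac{9 z^{2} e^{2 z}}{16} - \frac{9 z e^{2 z}}{16} + \frac{9 e^{2 z}}{32} is an antiderivative of f.
Check: d/dz[\frac{z^{3} e^{2 z}}{8} + \frac{9 z^{2} e^{2 z}}{16} - \frac{9 z e^{2 z}}{16} + \frac{9 e^{2 z}}{32}] = \frac{z^{3} e^{2 z}}{4} + \frac{3 z^{2} e^{2 z}}{2}, which equals f(z).
F(7/2) = \frac{169 e^{7}}{16}; F(1) = \frac{13 e^{2}}{32}.
Integral = F(7/2) - F(1) = - \frac{13 e^{2}}{32} + \frac{169 e^{7}}{16}.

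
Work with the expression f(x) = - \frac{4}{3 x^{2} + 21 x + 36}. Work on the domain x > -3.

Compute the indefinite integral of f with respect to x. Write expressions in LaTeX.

The denominator factors as 3 \left(x + 3\right) \left(x + 4\right); partial fractions split f into directly integrable pieces: \frac{4}{3 \left(x + 4\right)} - \frac{4}{3 \left(x + 3\right)}.
Check: d/dx[- \frac{4 \log{\left(x + 3 \right)}}{3} + \frac{4 \log{\left(x + 4 \right)}}{3}] = - \frac{4}{3 x^{2} + 21 x + 36} = f(x).

F(x) = - \frac{4 \log{\left(x + 3 \right)}}{3} + \frac{4 \log{\left(x + 4 \right)}}{3} + C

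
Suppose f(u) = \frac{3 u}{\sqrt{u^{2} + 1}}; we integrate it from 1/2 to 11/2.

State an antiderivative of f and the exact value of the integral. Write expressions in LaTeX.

Antiderivative: F(u) = \frac{3 \sqrt{4 u^{2} + 4}}{2}; value = 6 \sqrt{5}

The substitution w = 4 u^{2} + 4 works: f is exactly (dF/dw)*(dw/du) for that inner function.
F(u) = \frac{3 \sqrt{4 u^{2} + 4}}{2} is an antiderivative of f.
Check: d/du[\frac{3 \sqrt{4 u^{2} + 4}}{2}] = \frac{3 u}{\sqrt{u^{2} + 1}} = f(u).
F(11/2) = \frac{15 \sqrt{5}}{2}; F(1/2) = \frac{3 \sqrt{5}}{2}.
Integral = F(11/2) - F(1/2) = 6 \sqrt{5}.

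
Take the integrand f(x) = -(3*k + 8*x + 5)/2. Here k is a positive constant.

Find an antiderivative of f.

An antiderivative is F(x) = -3*k*x/2 - 2*x**2 - 5*x/2.

A first test for any F(x): its x-derivative must equal f(x) identically.
Check: d/dx[-3*k*x/2 - 2*x**2 - 5*x/2] = -3*k/2 - 4*x - 5/2, which equals f(x).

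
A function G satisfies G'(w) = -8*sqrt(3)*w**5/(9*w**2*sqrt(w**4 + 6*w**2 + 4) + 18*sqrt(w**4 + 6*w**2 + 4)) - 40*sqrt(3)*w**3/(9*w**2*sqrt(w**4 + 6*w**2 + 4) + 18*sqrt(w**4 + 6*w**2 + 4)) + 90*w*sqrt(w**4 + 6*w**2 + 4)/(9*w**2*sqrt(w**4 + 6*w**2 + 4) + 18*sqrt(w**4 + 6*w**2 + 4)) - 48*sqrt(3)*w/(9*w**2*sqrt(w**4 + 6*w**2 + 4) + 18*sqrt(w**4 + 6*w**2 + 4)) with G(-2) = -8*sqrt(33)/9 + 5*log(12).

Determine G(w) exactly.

G(w) = -4*sqrt(w**4/3 + 2*w**2 + 4/3)/3 + 5*log(2*w**2 + 4)

The integrand splits into summands that can be handled one at a time.
A general antiderivative is -4*sqrt(w**4/3 + 2*w**2 + 4/3)/3 + 5*log(2*w**2 + 4) + C.
The condition gives C = -8*sqrt(33)/9 + 5*log(12) - (-8*sqrt(33)/9 + 5*log(12)) = 0.
So G(w) = -4*sqrt(w**4/3 + 2*w**2 + 4/3)/3 + 5*log(2*w**2 + 4).
Check: d/dw[-4*sqrt(w**4/3 + 2*w**2 + 4/3)/3 + 5*log(2*w**2 + 4)] = (-8*sqrt(3)*w**5 - 40*sqrt(3)*w**3 + 90*w*sqrt(w**4 + 6*w**2 + 4) - 48*sqrt(3)*w)/(9*w**2*sqrt(w**4 + 6*w**2 + 4) + 18*sqrt(w**4 + 6*w**2 + 4)), which equals G'(w).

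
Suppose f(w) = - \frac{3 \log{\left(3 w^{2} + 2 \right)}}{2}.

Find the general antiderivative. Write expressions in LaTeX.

F(w) = - \frac{3 w \log{\left(3 w^{2} + 2 \right)}}{2} + 3 w - \sqrt{6} \operatorname{atan}{\left(\frac{\sqrt{6} w}{2} \right)} + C

Any candidate F(w) must reproduce f(w) exactly when differentiated.
Check: d/dw[- \frac{3 w \log{\left(3 w^{2} + 2 \right)}}{2} + 3 w - \sqrt{6} \operatorname{atan}{\left(\frac{\sqrt{6} w}{2} \right)}] = - \frac{3 \log{\left(3 w^{2} + 2 \right)}}{2} = f(w).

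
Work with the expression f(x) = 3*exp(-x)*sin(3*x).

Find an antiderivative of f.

An antiderivative is F(x) = -3*(sin(3*x) + 3*cos(3*x))*exp(-x)/10.

Any candidate F(x) must reproduce f(x) exactly when differentiated.
Check: d/dx[-3*(sin(3*x) + 3*cos(3*x))*exp(-x)/10] = 3*exp(-x)*sin(3*x) = f(x).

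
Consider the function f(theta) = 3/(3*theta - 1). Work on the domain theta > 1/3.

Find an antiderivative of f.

For F(theta) to be correct the identity F'(theta) - f(theta) = 0 must hold.
Check: d/dtheta[log(3*theta - 1)] = 3/(3*theta - 1) = f(theta).

An antiderivative is F(theta) = log(3*theta - 1).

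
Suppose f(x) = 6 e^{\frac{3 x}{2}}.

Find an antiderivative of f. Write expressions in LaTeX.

An antiderivative is F(x) = 4 e^{\frac{3 x}{2}}.

Whatever form F(x) takes, F'(x) = f(x) is non-negotiable.
Check: d/dx[4 e^{\frac{3 x}{2}}] = 6 e^{\frac{3 x}{2}} = f(x).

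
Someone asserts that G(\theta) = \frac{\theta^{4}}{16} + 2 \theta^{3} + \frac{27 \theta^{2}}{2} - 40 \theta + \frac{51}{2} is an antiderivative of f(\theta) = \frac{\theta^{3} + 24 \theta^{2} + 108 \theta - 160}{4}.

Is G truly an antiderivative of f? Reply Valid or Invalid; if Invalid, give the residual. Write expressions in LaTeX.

d/d\theta[G] = \frac{\theta^{3}}{4} + 6 \theta^{2} + 27 \theta - 40
This equals f(\theta) exactly, so the claim holds.

Valid: G'(\theta) = f(\theta).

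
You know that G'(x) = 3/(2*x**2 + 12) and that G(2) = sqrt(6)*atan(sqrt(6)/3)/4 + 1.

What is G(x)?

G(x) = (sqrt(6)*atan(sqrt(6)*x/6) + 4)/4

Any candidate G(x) must reproduce the stated G'(x) exactly.
A general antiderivative is sqrt(6)*atan(sqrt(6)*x/6)/4 + C.
The condition gives C = sqrt(6)*atan(sqrt(6)/3)/4 + 1 - (sqrt(6)*atan(sqrt(6)/3)/4) = 1.
So G(x) = (sqrt(6)*atan(sqrt(6)*x/6) + 4)/4.
Check: d/dx[(sqrt(6)*atan(sqrt(6)*x/6) + 4)/4] = 3/(2*x**2 + 12) = G'(x).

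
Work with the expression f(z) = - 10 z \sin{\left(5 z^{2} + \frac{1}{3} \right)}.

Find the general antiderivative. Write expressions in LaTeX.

F(z) = \cos{\left(5 z^{2} + \frac{1}{3} \right)} + C

The substitution u = 5 z^{2} + \frac{1}{3} works: f is exactly (dF/du)*(du/dz) for that inner function.
Check: d/dz[\cos{\left(5 z^{2} + \frac{1}{3} \right)}] = - 10 z \sin{\left(5 z^{2} + \frac{1}{3} \right)} = f(z).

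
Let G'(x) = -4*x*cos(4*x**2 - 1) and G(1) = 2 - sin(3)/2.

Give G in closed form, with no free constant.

G(x) = -(sin(4*x**2 - 1) - 4)/2

G'(x) matches the chain-rule pattern g'(h)*h' with inner function h(x) = 4*x**2 - 1; substituting u = h(x) collapses the integral.
A general antiderivative is -sin(4*x**2 - 1)/2 + C.
The condition gives C = 2 - sin(3)/2 - (-sin(3)/2) = 2.
So G(x) = -(sin(4*x**2 - 1) - 4)/2.
Check: d/dx[-(sin(4*x**2 - 1) - 4)/2] = -4*x*cos(4*x**2 - 1) = G'(x).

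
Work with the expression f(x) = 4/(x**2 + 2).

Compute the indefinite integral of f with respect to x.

Any candidate F(x) must reproduce f(x) exactly when differentiated.
Check: d/dx[2*sqrt(2)*atan(sqrt(2)*x/2)] = 4/(x**2 + 2) = f(x).

F(x) = 2*sqrt(2)*atan(sqrt(2)*x/2) + C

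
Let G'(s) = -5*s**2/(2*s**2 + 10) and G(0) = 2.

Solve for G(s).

Check a candidate G(s) by differentiating: d/ds[G] must match the given G'(s).
A general antiderivative is -5*s/2 + 5*sqrt(5)*atan(sqrt(5)*s/5)/2 + C.
The condition gives C = 2 - (0) = 2.
So G(s) = -5*s/2 + 5*sqrt(5)*atan(sqrt(5)*s/5)/2 + 2.
Check: d/ds[-5*s/2 + 5*sqrt(5)*atan(sqrt(5)*s/5)/2 + 2] = -5*s**2/(2*s**2 + 10) = G'(s).

G(s) = -5*s/2 + 5*sqrt(5)*atan(sqrt(5)*s/5)/2 + 2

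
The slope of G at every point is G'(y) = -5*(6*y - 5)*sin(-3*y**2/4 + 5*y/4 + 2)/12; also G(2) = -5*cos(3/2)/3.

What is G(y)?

G'(y) matches the chain-rule pattern g'(h)*h' with inner function h(y) = -3*y**2/4 + 5*y/4 + 2; substituting u = h(y) collapses the integral.
A general antiderivative is -5*cos(-3*y**2/4 + 5*y/4 + 2)/3 + C.
The condition gives C = -5*cos(3/2)/3 - (-5*cos(3/2)/3) = 0.
So G(y) = -5*cos(-3*y**2/4 + 5*y/4 + 2)/3.
Check: d/dy[-5*cos(-3*y**2/4 + 5*y/4 + 2)/3] = -5*y*sin(-3*y**2/4 + 5*y/4 + 2)/2 + 25*sin(-3*y**2/4 + 5*y/4 + 2)/12, which equals G'(y).

G(y) = -5*cos(-3*y**2/4 + 5*y/4 + 2)/3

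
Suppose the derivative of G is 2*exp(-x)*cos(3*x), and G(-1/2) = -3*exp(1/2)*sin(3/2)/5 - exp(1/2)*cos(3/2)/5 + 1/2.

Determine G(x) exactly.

G(x) = (5*exp(x) + 6*sin(3*x) - 2*cos(3*x))*exp(-x)/10

Any candidate G(x) must reproduce the stated G'(x) exactly.
A general antiderivative is 3*exp(-x)*sin(3*x)/5 - exp(-x)*cos(3*x)/5 + C.
The condition gives C = -3*exp(1/2)*sin(3/2)/5 - exp(1/2)*cos(3/2)/5 + 1/2 - (-3*exp(1/2)*sin(3/2)/5 - exp(1/2)*cos(3/2)/5) = 1/2.
So G(x) = (5*exp(x) + 6*sin(3*x) - 2*cos(3*x))*exp(-x)/10.
Check: d/dx[(5*exp(x) + 6*sin(3*x) - 2*cos(3*x))*exp(-x)/10] = 2*exp(-x)*cos(3*x) = G'(x).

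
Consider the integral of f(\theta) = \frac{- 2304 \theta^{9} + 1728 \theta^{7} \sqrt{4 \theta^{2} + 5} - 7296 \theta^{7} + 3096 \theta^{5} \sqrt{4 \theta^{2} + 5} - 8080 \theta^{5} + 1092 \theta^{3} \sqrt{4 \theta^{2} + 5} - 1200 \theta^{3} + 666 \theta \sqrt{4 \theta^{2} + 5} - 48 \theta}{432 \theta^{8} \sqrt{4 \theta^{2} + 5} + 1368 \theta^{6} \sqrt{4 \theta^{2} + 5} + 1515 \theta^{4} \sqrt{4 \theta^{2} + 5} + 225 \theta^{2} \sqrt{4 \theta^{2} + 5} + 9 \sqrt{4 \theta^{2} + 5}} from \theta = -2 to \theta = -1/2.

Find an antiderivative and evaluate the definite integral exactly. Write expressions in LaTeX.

Antiderivative: F(\theta) = - \frac{4 \sqrt{4 \theta^{2} + 5}}{3} + \log{\left(\frac{\theta^{4}}{3} + \theta^{2} + 1 \right)} - \frac{1}{4 \theta^{2} + \frac{1}{3}}; value = - \frac{4 \sqrt{6}}{3} - \log{\left(\frac{31}{3} \right)} - \frac{135}{196} + \log{\left(\frac{61}{48} \right)} + \frac{4 \sqrt{21}}{3}

For F(\theta) to be correct the identity F'(\theta) - f(\theta) = 0 must hold.
F(\theta) = - \frac{4 \sqrt{4 \theta^{2} + 5}}{3} + \log{\left(\frac{\theta^{4}}{3} + \theta^{2} + 1 \right)} - \frac{1}{4 \theta^{2} + \frac{1}{3}} is an antiderivative of f.
Check: d/d\theta[- \frac{4 \sqrt{4 \theta^{2} + 5}}{3} + \log{\left(\frac{\theta^{4}}{3} + \theta^{2} + 1 \right)} - \frac{1}{4 \theta^{2} + \frac{1}{3}}] = \frac{- 2304 \theta^{9} + 1728 \theta^{7} \sqrt{4 \theta^{2} + 5} - 7296 \theta^{7} + 3096 \theta^{5} \sqrt{4 \theta^{2} + 5} - 8080 \theta^{5} + 1092 \theta^{3} \sqrt{4 \theta^{2} + 5} - 1200 \theta^{3} + 666 \theta \sqrt{4 \theta^{2} + 5} - 48 \theta}{432 \theta^{8} \sqrt{4 \theta^{2} + 5} + 1368 \theta^{6} \sqrt{4 \theta^{2} + 5} + 1515 \theta^{4} \sqrt{4 \theta^{2} + 5} + 225 \theta^{2} \sqrt{4 \theta^{2} + 5} + 9 \sqrt{4 \theta^{2} + 5}} = f(\theta).
F(-1/2) = - \frac{4 \sqrt{6}}{3} - \frac{3}{4} + \log{\left(\frac{61}{48} \right)}; F(-2) = - \frac{4 \sqrt{21}}{3} - \frac{3}{49} + \log{\left(\frac{31}{3} \right)}.
Integral = F(-1/2) - F(-2) = - \frac{4 \sqrt{6}}{3} - \log{\left(\frac{31}{3} \right)} - \frac{135}{196} + \log{\left(\frac{61}{48} \right)} + \frac{4 \sqrt{21}}{3}.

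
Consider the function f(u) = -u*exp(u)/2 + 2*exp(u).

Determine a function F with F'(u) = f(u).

Recognize the product-rule pattern: f = v'r + vr' with v = 5/2 - u/2, r = exp(u), so integration by parts undoes it.
Check: d/du[-(u - 5)*exp(u)/2] = -u*exp(u)/2 + 2*exp(u) = f(u).

An antiderivative is F(u) = -(u - 5)*exp(u)/2.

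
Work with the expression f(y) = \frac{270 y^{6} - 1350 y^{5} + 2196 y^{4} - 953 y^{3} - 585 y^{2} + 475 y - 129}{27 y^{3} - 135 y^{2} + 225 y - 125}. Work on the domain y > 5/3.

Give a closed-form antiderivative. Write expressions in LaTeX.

Whatever form F(y) takes, F'(y) = f(y) is non-negotiable.
Check: d/dy[\frac{5 y^{4}}{2} - y^{2} + y + \frac{2}{27 y^{2} - 90 y + 75}] = \frac{270 y^{6} - 1350 y^{5} + 2196 y^{4} - 953 y^{3} - 585 y^{2} + 475 y - 129}{27 y^{3} - 135 y^{2} + 225 y - 125} = f(y).

An antiderivative is F(y) = \frac{5 y^{4}}{2} - y^{2} + y + \frac{2}{27 y^{2} - 90 y + 75}.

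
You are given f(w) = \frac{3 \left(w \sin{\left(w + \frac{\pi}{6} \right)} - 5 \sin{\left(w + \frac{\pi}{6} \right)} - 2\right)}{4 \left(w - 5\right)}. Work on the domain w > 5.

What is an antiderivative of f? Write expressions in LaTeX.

Differentiate the proposed F(w) back; it has to land on f(w) exactly.
Check: d/dw[- \frac{3 \log{\left(\frac{w}{2} - \frac{5}{2} \right)}}{2} - \frac{3 \cos{\left(w + \frac{\pi}{6} \right)}}{4}] = \frac{3 w \sin{\left(w + \frac{\pi}{6} \right)} - 15 \sin{\left(w + \frac{\pi}{6} \right)} - 6}{4 w - 20}, which equals f(w).

An antiderivative is F(w) = - \frac{3 \log{\left(\frac{w}{2} - \frac{5}{2} \right)}}{2} - \frac{3 \cos{\left(w + \frac{\pi}{6} \right)}}{4}.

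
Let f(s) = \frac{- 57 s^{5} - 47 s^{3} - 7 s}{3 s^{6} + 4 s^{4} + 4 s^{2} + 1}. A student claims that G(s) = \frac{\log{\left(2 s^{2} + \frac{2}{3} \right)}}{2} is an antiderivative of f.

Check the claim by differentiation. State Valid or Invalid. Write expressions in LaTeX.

d/ds[G] = \frac{3 s}{3 s^{2} + 1}
d/ds[G] - f(s) = \frac{20 s^{3} + 10 s}{s^{4} + s^{2} + 1} != 0.

Invalid: d/ds[G] - f = \frac{20 s^{3} + 10 s}{s^{4} + s^{2} + 1}, which is not 0.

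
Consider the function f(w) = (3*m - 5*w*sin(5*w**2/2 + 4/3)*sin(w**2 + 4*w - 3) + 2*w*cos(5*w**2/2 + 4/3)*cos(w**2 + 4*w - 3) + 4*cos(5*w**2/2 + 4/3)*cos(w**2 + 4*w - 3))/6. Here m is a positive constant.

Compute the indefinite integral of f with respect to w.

A first test for any F(w): its w-derivative must equal f(w) identically.
Check: d/dw[m*w/2 + sin(w**2 + 4*w - 3)*cos(5*w**2/2 + 4/3)/6] = m/2 - 5*w*sin(5*w**2/2 + 4/3)*sin(w**2 + 4*w - 3)/6 + w*cos(5*w**2/2 + 4/3)*cos(w**2 + 4*w - 3)/3 + 2*cos(5*w**2/2 + 4/3)*cos(w**2 + 4*w - 3)/3, which equals f(w).

F(w) = m*w/2 + sin(w**2 + 4*w - 3)*cos(5*w**2/2 + 4/3)/6 + C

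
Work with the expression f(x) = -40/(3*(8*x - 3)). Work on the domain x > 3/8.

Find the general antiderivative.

F(x) = -5*log(4*x - 3/2)/3 + C

Recover f(x) by differentiating a candidate F(x); any mismatch rules it out.
Check: d/dx[-5*log(4*x - 3/2)/3] = -40/(24*x - 9), which equals f(x).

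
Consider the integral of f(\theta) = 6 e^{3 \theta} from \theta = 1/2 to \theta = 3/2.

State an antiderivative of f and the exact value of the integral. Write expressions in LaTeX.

For F(\theta) to be correct the identity F'(\theta) - f(\theta) = 0 must hold.
F(\theta) = 2 e^{3 \theta} is an antiderivative of f.
Check: d/d\theta[2 e^{3 \theta}] = 6 e^{3 \theta} = f(\theta).
F(3/2) = 2 e^{\frac{9}{2}}; F(1/2) = 2 e^{\frac{3}{2}}.
Integral = F(3/2) - F(1/2) = - 2 e^{\frac{3}{2}} + 2 e^{\frac{9}{2}}.

Antiderivative: F(\theta) = 2 e^{3 \theta}; value = - 2 e^{\frac{3}{2}} + 2 e^{\frac{9}{2}}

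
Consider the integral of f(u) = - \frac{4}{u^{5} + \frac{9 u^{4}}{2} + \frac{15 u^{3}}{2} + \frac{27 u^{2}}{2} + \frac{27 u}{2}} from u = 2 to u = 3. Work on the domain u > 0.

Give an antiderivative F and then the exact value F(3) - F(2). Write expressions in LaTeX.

The denominator factors as u \left(u + 3\right) \left(2 u + 3\right) \left(u^{2} + 3\right); partial fractions split f into directly integrable pieces: \frac{2 \left(u + 9\right)}{63 \left(u^{2} + 3\right)} + \frac{128}{189 \left(2 u + 3\right)} - \frac{2}{27 \left(u + 3\right)} - \frac{8}{27 u}.
F(u) = \frac{- 56 \log{\left(u \right)} + 64 \log{\left(u + \frac{3}{2} \right)} - 14 \log{\left(u + 3 \right)} + 3 \log{\left(u^{2} + 3 \right)} + 18 \sqrt{3} \operatorname{atan}{\left(\frac{\sqrt{3} u}{3} \right)}}{189} is an antiderivative of f.
Check: d/du[\frac{- 56 \log{\left(u \right)} + 64 \log{\left(u + \frac{3}{2} \right)} - 14 \log{\left(u + 3 \right)} + 3 \log{\left(u^{2} + 3 \right)} + 18 \sqrt{3} \operatorname{atan}{\left(\frac{\sqrt{3} u}{3} \right)}}{189}] = - \frac{8}{2 u^{5} + 9 u^{4} + 15 u^{3} + 27 u^{2} + 27 u}, which equals f(u).
F(3) = - \frac{8 \log{\left(3 \right)}}{27} - \frac{2 \log{\left(6 \right)}}{27} + \frac{\log{\left(12 \right)}}{63} + \frac{2 \sqrt{3} \pi}{63} + \frac{64 \log{\left(\frac{9}{2} \right)}}{189}; F(2) = - \frac{8 \log{\left(2 \right)}}{27} - \frac{2 \log{\left(5 \right)}}{27} + \frac{\log{\left(7 \right)}}{63} + \frac{2 \sqrt{3} \operatorname{atan}{\left(\frac{2 \sqrt{3}}{3} \right)}}{21} + \frac{64 \log{\left(\frac{7}{2} \right)}}{189}.
Integral = F(3) - F(2) = - \frac{64 \log{\left(\frac{7}{2} \right)}}{189} - \frac{8 \log{\left(3 \right)}}{27} - \frac{2 \sqrt{3} \operatorname{atan}{\left(\frac{2 \sqrt{3}}{3} \right)}}{21} - \frac{2 \log{\left(6 \right)}}{27} - \frac{\log{\left(7 \right)}}{63} + \frac{\log{\left(12 \right)}}{63} + \frac{2 \log{\left(5 \right)}}{27} + \frac{2 \sqrt{3} \pi}{63} + \frac{8 \log{\left(2 \right)}}{27} + \frac{64 \log{\left(\frac{9}{2} \right)}}{189}.

Antiderivative: F(u) = \frac{- 56 \log{\left(u \right)} + 64 \log{\left(u + \frac{3}{2} \right)} - 14 \log{\left(u + 3 \right)} + 3 \log{\left(u^{2} + 3 \right)} + 18 \sqrt{3} \operatorname{atan}{\left(\frac{\sqrt{3} u}{3} \right)}}{189}; value = - \frac{64 \log{\left(\frac{7}{2} \right)}}{189} - \frac{8 \log{\left(3 \right)}}{27} - \frac{2 \sqrt{3} \operatorname{atan}{\left(\frac{2 \sqrt{3}}{3} \right)}}{21} - \frac{2 \log{\left(6 \right)}}{27} - \frac{\log{\left(7 \right)}}{63} + \frac{\log{\left(12 \right)}}{63} + \frac{2 \log{\left(5 \right)}}{27} + \frac{2 \sqrt{3} \pi}{63} + \frac{8 \log{\left(2 \right)}}{27} + \frac{64 \log{\left(\frac{9}{2} \right)}}{189}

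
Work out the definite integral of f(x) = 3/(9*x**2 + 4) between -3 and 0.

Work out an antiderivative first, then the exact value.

Antiderivative: F(x) = atan(3*x/2)/2; value = atan(9/2)/2

A first test for any F(x): its x-derivative must equal f(x) identically.
F(x) = atan(3*x/2)/2 is an antiderivative of f.
Check: d/dx[atan(3*x/2)/2] = 3/(9*x**2 + 4) = f(x).
F(0) = 0; F(-3) = -atan(9/2)/2.
Integral = F(0) - F(-3) = atan(9/2)/2.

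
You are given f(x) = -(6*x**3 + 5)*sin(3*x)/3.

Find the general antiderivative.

F(x) = (18*x**3*cos(3*x) - 18*x**2*sin(3*x) - 12*x*cos(3*x) + 4*sin(3*x) + 15*cos(3*x))/27 + C

A candidate is checked by its d/dx: the result must match f(x).
Check: d/dx[(18*x**3*cos(3*x) - 18*x**2*sin(3*x) - 12*x*cos(3*x) + 4*sin(3*x) + 15*cos(3*x))/27] = -2*x**3*sin(3*x) - 5*sin(3*x)/3, which equals f(x).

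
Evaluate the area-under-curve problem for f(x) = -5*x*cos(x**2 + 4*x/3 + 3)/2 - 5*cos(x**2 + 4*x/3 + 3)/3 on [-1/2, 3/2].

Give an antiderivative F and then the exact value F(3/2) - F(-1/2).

Antiderivative: F(x) = -5*sin(x**2 + 4*x/3 + 3)/4; value = -5*sin(29/4)/4 + 5*sin(31/12)/4

f matches the chain-rule pattern g'(h)*h' with inner function h(x) = x**2 + 4*x/3 + 3; substituting u = h(x) collapses the integral.
F(x) = -5*sin(x**2 + 4*x/3 + 3)/4 is an antiderivative of f.
Check: d/dx[-5*sin(x**2 + 4*x/3 + 3)/4] = -5*x*cos(x**2 + 4*x/3 + 3)/2 - 5*cos(x**2 + 4*x/3 + 3)/3 = f(x).
F(3/2) = -5*sin(29/4)/4; F(-1/2) = -5*sin(31/12)/4.
Integral = F(3/2) - F(-1/2) = -5*sin(29/4)/4 + 5*sin(31/12)/4.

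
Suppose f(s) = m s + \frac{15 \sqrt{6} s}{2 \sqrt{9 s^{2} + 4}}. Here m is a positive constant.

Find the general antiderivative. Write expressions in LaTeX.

F(s) = \frac{m s^{2}}{2} + \frac{5 \sqrt{6} \sqrt{9 s^{2} + 4}}{6} + C

The integrand splits into summands that can be handled one at a time.
Check: d/ds[\frac{m s^{2}}{2} + \frac{5 \sqrt{6} \sqrt{9 s^{2} + 4}}{6}] = \frac{2 m s \sqrt{9 s^{2} + 4} + 15 \sqrt{6} s}{2 \sqrt{9 s^{2} + 4}}, which equals f(s).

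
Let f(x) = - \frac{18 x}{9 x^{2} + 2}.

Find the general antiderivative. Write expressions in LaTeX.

f matches the chain-rule pattern g'(h)*h' with inner function h(x) = \frac{3 x^{2}}{2} + \frac{1}{3}; substituting u = h(x) collapses the integral.
Check: d/dx[- \log{\left(\frac{3 x^{2}}{2} + \frac{1}{3} \right)}] = - \frac{18 x}{9 x^{2} + 2} = f(x).

F(x) = - \log{\left(\frac{3 x^{2}}{2} + \frac{1}{3} \right)} + C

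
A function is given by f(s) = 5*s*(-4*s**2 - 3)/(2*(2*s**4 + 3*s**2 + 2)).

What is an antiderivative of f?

An antiderivative is F(s) = -5*log(s**4 + 3*s**2/2 + 1)/4.

f matches the chain-rule pattern g'(h)*h' with inner function h(s) = s**4 + 3*s**2/2 + 1; substituting u = h(s) collapses the integral.
Check: d/ds[-5*log(s**4 + 3*s**2/2 + 1)/4] = (-20*s**3 - 15*s)/(4*s**4 + 6*s**2 + 4), which equals f(s).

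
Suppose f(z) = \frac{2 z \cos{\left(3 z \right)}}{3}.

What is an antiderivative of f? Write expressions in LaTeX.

Check any antiderivative F(z) by computing F'(z) and comparing it with f(z).
Check: d/dz[\frac{2 \left(3 z \sin{\left(3 z \right)} + \cos{\left(3 z \right)}\right)}{27}] = \frac{2 z \cos{\left(3 z \right)}}{3} = f(z).

An antiderivative is F(z) = \frac{2 \left(3 z \sin{\left(3 z \right)} + \cos{\left(3 z \right)}\right)}{27}.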